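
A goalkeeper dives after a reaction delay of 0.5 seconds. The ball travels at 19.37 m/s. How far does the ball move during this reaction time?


d = v * t
d = 19.37 * 0.5
d = 9.685 m

9.685 m


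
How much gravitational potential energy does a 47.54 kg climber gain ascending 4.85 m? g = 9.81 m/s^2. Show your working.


PE = m * g * h
PE = 47.54 * 9.81 * 4.85
PE = 466.3674 * 4.85 = 2261.8819 J

2261.8819 J


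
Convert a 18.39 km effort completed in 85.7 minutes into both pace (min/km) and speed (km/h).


Pace = time / distance = 85.7 min / 18.39 km = 4.6601 min/km
Speed = distance / time_in_hours = 18.39 / 1.4283 hr
Speed = 12.8751 km/h

4.6601 min/km, 12.8751 km/h


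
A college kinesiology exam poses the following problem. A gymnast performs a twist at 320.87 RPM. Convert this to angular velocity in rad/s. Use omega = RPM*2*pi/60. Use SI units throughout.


omega = RPM * 2 * pi / 60
omega = 320.87 * 2 * 3.14159 / 60
omega = 2016.0857 / 60 = 33.6014 rad/s

33.6014 rad/s


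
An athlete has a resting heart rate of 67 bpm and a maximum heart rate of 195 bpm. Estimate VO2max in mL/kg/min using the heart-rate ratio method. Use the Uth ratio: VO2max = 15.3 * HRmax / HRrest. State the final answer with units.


VO2max = 15.3 * HRmax / HRrest
VO2max = 15.3 * 195 / 67
VO2max = 2983.5 / 67 = 44.5299 mL/kg/min

44.5299 mL/kg/min


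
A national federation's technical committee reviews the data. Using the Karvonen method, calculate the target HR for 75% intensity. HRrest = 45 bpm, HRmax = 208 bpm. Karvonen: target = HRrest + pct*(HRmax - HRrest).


Target = HRrest + pct*(HRmax - HRrest)
Heart rate reserve = HRmax - HRrest = 208 - 45 = 163 bpm
Fraction = 75% = 0.75
Target = 45 + 0.75 * 163
Target = 45 + 122.25 = 167.25 bpm

167.25 bpm


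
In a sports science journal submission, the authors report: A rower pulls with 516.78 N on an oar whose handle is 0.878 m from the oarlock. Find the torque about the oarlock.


tau = F * d
tau = 516.78 * 0.878
tau = 453.7328 N*m

453.7328 N*m


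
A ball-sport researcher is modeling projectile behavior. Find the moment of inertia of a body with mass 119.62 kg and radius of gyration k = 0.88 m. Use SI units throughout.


I = m * k^2
I = 119.62 * 0.88^2
I = 119.62 * 0.7744 = 92.6337 kg*m^2

92.6337 kg*m^2


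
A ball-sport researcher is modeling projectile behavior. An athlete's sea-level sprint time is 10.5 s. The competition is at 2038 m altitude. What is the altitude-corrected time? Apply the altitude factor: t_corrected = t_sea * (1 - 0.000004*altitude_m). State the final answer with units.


Correction factor = 1 - 0.000004 * 2038 = 0.991848
t_corrected = t_sea * factor = 10.5 * 0.991848
t_corrected = 10.4144 s

10.4144 s


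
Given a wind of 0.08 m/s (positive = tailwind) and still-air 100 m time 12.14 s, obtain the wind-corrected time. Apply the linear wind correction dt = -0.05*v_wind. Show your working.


dt = -0.05 * v_wind = -0.05 * 0.08 = -0.004 s
t_corrected = t_still + dt = 12.14 + (-0.004)
t_corrected = 12.136 s

12.136 s


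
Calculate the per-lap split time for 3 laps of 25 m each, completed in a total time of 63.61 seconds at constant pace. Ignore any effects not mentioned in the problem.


Split time = total_time / n_laps = 63.61 / 3
Split time = 21.2033 s per lap

21.2033 s


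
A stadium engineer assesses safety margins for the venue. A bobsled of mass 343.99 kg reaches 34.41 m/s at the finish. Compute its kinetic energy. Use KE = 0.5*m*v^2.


KE = 0.5 * m * v^2
KE = 0.5 * 343.99 * 34.41^2
KE = 0.5 * 343.99 * 1184.0481 = 203650.353 J

203650.353 J


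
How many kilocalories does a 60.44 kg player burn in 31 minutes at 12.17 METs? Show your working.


kcal = MET * mass * time_hr
Convert time: 31 min = 0.5167 hr
kcal = 12.17 * 60.44 * 0.5167
kcal = 380.0366 kcal

380.0366 kcal


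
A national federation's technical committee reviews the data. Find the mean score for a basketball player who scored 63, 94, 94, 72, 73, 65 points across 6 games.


Average = sum / n
Sum = 461
Average = 461 / 6 = 76.8333

76.8333


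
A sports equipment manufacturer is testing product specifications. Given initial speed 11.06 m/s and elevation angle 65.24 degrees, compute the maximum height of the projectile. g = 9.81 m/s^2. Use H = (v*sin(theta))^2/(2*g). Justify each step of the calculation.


H = (v*sin(theta))^2 / (2*g)
vy = v*sin(theta) = 11.06 * sin(65.24 deg) = 10.0433 m/s
H = vy^2 / (2*g) = 100.867 / (2*9.81)
H = 100.867 / 19.62 = 5.141 m

5.141 m


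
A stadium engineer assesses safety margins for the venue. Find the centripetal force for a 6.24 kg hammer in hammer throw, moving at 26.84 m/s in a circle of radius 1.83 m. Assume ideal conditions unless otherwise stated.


Fc = m * v^2 / r
v^2 = 26.84^2 = 720.3856
Fc = 6.24 * 720.3856 / 1.83
Fc = 4495.2061 / 1.83 = 2456.3968 N

2456.3968 N


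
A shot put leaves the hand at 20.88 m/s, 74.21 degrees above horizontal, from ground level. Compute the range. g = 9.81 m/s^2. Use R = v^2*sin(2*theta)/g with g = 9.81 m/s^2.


R = v^2 * sin(2*theta) / g
Convert angle to radians: theta = 74.21 deg = 1.2952 rad
sin(2*theta) = sin(2.5904) = 0.5237
R = 20.88^2 * 0.5237 / 9.81
R = 435.9744 * 0.5237 / 9.81 = 23.2737 m

23.2737 m


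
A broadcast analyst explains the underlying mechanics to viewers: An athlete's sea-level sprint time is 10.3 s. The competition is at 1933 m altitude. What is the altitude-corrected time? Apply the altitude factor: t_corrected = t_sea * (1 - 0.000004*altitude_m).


Correction factor = 1 - 0.000004 * 1933 = 0.992268
t_corrected = t_sea * factor = 10.3 * 0.992268
t_corrected = 10.2204 s

10.2204 s


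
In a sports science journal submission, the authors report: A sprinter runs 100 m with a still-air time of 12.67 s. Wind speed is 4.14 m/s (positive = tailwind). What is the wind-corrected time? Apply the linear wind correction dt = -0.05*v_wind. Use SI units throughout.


dt = -0.05 * v_wind = -0.05 * 4.14 = -0.207 s
t_corrected = t_still + dt = 12.67 + (-0.207)
t_corrected = 12.463 s

12.463 s


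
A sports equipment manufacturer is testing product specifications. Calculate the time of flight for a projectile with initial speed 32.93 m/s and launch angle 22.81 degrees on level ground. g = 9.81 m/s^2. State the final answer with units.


T = 2*v*sin(theta)/g
sin(theta) = sin(22.81 deg) = 0.3877
T = 2*32.93*0.3877 / 9.81
T = 25.5324 / 9.81 = 2.6027 s

2.6027 s


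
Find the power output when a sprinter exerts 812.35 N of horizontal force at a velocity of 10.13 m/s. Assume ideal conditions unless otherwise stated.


P = F * v
P = 812.35 * 10.13
P = 8229.1055 W

8229.1055 W


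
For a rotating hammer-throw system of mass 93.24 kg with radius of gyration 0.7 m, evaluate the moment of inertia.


I = m * k^2
I = 93.24 * 0.7^2
I = 93.24 * 0.49 = 45.6876 kg*m^2

45.6876 kg*m^2


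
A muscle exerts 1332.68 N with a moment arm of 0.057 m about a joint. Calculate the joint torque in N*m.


tau = F * d
tau = 1332.68 * 0.057
tau = 75.9628 N*m

75.9628 N*m


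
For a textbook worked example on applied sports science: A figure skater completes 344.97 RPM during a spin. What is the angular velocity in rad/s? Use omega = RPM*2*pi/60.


omega = RPM * 2 * pi / 60
omega = 344.97 * 2 * 3.14159 / 60
omega = 2167.5104 / 60 = 36.1252 rad/s

36.1252 rad/s


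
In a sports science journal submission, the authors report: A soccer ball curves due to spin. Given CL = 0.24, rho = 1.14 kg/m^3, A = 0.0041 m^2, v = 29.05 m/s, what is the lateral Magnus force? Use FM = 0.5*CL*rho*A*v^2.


FM = 0.5 * CL * rho * A * v^2
FM = 0.5 * 0.24 * 1.14 * 0.0041 * 29.05^2
v^2 = 843.9025
FM = 0.5 * 0.24 * 1.14 * 0.0041 * 843.9025 = 0.4733 N

0.4733 N


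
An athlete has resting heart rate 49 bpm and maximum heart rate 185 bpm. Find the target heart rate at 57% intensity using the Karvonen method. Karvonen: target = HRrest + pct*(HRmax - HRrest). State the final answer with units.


Target = HRrest + pct*(HRmax - HRrest)
Heart rate reserve = HRmax - HRrest = 185 - 49 = 136 bpm
Fraction = 57% = 0.57
Target = 49 + 0.57 * 136
Target = 49 + 77.52 = 126.52 bpm

126.52 bpm


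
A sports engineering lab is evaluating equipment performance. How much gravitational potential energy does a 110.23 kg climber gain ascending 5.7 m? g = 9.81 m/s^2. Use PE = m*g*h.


PE = m * g * h
PE = 110.23 * 9.81 * 5.7
PE = 1081.3563 * 5.7 = 6163.7309 J

6163.7309 J


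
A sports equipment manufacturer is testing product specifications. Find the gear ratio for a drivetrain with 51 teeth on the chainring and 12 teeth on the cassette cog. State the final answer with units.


GR = front_teeth / rear_teeth
GR = 51 / 12
GR = 4.25

4.25


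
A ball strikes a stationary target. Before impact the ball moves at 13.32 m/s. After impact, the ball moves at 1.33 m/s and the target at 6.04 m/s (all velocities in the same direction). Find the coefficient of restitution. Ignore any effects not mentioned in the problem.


e = (v2_after - v1_after) / (v1_before - v2_before)
Numerator = 6.04 - 1.33 = 4.71
Denominator = 13.32 - 0 = 13.32
e = 4.71 / 13.32 = 0.3536

0.3536


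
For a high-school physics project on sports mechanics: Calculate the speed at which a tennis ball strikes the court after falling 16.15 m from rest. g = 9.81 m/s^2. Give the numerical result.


v = sqrt(2 * g * h)
v = sqrt(2 * 9.81 * 16.15)
v = sqrt(316.863) = 17.8006 m/s

17.8006 m/s


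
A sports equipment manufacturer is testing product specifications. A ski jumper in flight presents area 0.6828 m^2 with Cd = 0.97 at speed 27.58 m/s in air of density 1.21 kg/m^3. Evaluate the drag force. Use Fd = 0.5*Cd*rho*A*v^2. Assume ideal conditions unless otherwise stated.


Fd = 0.5 * Cd * rho * A * v^2
Fd = 0.5 * 0.97 * 1.21 * 0.6828 * 27.58^2
v^2 = 760.6564
Fd = 0.5 * 0.97 * 1.21 * 0.6828 * 760.6564 = 304.7959 N

304.7959 N


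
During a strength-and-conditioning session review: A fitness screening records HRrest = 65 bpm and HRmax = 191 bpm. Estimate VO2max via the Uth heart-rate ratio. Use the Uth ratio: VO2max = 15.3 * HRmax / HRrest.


VO2max = 15.3 * HRmax / HRrest
VO2max = 15.3 * 191 / 65
VO2max = 2922.3 / 65 = 44.9585 mL/kg/min

44.9585 mL/kg/min


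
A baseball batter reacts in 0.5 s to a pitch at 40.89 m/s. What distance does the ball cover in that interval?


d = v * t
d = 40.89 * 0.5
d = 20.445 m

20.445 m


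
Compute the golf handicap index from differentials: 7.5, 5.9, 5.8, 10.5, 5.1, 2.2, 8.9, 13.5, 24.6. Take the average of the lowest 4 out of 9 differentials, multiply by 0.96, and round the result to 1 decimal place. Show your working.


All differentials: 7.5, 5.9, 5.8, 10.5, 5.1, 2.2, 8.9, 13.5, 24.6
Sorted: 2.2, 5.1, 5.8, 5.9, 7.5, 8.9, 10.5, 13.5, 24.6
Best 4: 2.2, 5.1, 5.8, 5.9
Average of best = 19 / 4 = 4.75
Raw index = 4.75 * 0.96 = 4.56
Handicap index = round(4.56, 1) = 4.6

4.6


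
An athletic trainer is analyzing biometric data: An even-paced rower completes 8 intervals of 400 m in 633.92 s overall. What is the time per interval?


Split time = total_time / n_laps = 633.92 / 8
Split time = 79.24 s per lap

79.24 s


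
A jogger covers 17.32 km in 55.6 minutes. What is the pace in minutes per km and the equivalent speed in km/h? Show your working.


Pace = time / distance = 55.6 min / 17.32 km = 3.2102 min/km
Speed = distance / time_in_hours = 17.32 / 0.9267 hr
Speed = 18.6906 km/h

3.2102 min/km, 18.6906 km/h


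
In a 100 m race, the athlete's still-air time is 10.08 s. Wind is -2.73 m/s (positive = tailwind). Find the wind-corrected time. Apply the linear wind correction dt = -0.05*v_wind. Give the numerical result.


dt = -0.05 * v_wind = -0.05 * -2.73 = 0.1365 s
t_corrected = t_still + dt = 10.08 + (0.1365)
t_corrected = 10.2165 s

10.2165 s


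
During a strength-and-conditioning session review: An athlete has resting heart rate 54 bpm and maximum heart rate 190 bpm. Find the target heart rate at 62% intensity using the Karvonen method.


Target = HRrest + pct*(HRmax - HRrest)
Heart rate reserve = HRmax - HRrest = 190 - 54 = 136 bpm
Fraction = 62% = 0.62
Target = 54 + 0.62 * 136
Target = 54 + 84.32 = 138.32 bpm

138.32 bpm


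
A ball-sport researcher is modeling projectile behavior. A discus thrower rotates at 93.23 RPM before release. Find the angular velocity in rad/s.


omega = RPM * 2 * pi / 60
omega = 93.23 * 2 * 3.14159 / 60
omega = 585.7814 / 60 = 9.763 rad/s

9.763 rad/s


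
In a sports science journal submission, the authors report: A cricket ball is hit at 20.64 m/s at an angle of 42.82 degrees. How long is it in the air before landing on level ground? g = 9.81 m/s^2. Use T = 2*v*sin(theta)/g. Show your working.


T = 2*v*sin(theta)/g
sin(theta) = sin(42.82 deg) = 0.6797
T = 2*20.64*0.6797 / 9.81
T = 28.0579 / 9.81 = 2.8601 s

2.8601 s


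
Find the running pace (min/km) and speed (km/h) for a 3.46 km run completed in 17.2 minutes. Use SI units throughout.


Pace = time / distance = 17.2 min / 3.46 km = 4.9711 min/km
Speed = distance / time_in_hours = 3.46 / 0.2867 hr
Speed = 12.0698 km/h

4.9711 min/km, 12.0698 km/h


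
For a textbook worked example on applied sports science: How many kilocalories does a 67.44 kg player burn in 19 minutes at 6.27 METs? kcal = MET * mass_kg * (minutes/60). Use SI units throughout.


kcal = MET * mass * time_hr
Convert time: 19 min = 0.3167 hr
kcal = 6.27 * 67.44 * 0.3167
kcal = 133.9021 kcal

133.9021 kcal


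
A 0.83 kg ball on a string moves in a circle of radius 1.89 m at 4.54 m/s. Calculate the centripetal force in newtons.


Fc = m * v^2 / r
v^2 = 4.54^2 = 20.6116
Fc = 0.83 * 20.6116 / 1.89
Fc = 17.1076 / 1.89 = 9.0517 N

9.0517 N


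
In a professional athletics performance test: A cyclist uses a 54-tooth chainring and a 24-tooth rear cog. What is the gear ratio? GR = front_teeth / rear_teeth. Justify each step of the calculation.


GR = front_teeth / rear_teeth
GR = 54 / 24
GR = 2.25

2.25


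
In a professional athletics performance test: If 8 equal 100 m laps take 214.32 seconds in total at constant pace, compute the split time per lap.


Split time = total_time / n_laps = 214.32 / 8
Split time = 26.79 s per lap

26.79 s


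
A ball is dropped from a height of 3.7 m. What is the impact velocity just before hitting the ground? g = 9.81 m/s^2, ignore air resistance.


v = sqrt(2 * g * h)
v = sqrt(2 * 9.81 * 3.7)
v = sqrt(72.594) = 8.5202 m/s

8.5202 m/s


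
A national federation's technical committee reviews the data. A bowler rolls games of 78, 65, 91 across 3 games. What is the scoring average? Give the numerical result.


Average = sum / n
Sum = 234
Average = 234 / 3 = 78

78


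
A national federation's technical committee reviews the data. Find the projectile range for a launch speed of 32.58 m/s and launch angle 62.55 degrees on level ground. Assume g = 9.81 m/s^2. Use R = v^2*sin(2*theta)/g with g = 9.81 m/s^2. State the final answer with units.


R = v^2 * sin(2*theta) / g
Convert angle to radians: theta = 62.55 deg = 1.0917 rad
sin(2*theta) = sin(2.1834) = 0.8181
R = 32.58^2 * 0.8181 / 9.81
R = 1061.4564 * 0.8181 / 9.81 = 88.525 m

88.525 m


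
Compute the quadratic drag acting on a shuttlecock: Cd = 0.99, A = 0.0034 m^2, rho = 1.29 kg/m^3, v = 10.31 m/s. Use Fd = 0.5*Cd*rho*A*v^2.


Fd = 0.5 * Cd * rho * A * v^2
Fd = 0.5 * 0.99 * 1.29 * 0.0034 * 10.31^2
v^2 = 106.2961
Fd = 0.5 * 0.99 * 1.29 * 0.0034 * 106.2961 = 0.2308 N

0.2308 N


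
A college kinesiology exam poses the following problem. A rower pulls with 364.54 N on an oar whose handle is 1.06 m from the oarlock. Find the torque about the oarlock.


tau = F * d
tau = 364.54 * 1.06
tau = 386.4124 N*m

386.4124 N*m


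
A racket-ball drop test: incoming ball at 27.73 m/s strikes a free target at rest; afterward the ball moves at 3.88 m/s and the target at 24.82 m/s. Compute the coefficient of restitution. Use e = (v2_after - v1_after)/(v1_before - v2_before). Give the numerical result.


e = (v2_after - v1_after) / (v1_before - v2_before)
Numerator = 24.82 - 3.88 = 20.94
Denominator = 27.73 - 0 = 27.73
e = 20.94 / 27.73 = 0.7551

0.7551


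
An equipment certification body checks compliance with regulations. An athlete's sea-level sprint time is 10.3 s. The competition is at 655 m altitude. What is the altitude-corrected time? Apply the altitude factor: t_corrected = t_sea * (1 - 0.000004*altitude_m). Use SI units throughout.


Correction factor = 1 - 0.000004 * 655 = 0.99738
t_corrected = t_sea * factor = 10.3 * 0.99738
t_corrected = 10.273 s

10.273 s


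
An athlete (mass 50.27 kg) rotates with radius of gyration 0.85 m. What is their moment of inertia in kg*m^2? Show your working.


I = m * k^2
I = 50.27 * 0.85^2
I = 50.27 * 0.7225 = 36.3201 kg*m^2

36.3201 kg*m^2


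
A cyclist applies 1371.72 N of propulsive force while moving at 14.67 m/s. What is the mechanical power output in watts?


P = F * v
P = 1371.72 * 14.67
P = 20123.1324 W

20123.1324 W


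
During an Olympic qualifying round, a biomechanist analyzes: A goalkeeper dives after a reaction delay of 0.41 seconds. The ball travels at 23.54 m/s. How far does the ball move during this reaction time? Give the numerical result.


d = v * t
d = 23.54 * 0.41
d = 9.6514 m

9.6514 m


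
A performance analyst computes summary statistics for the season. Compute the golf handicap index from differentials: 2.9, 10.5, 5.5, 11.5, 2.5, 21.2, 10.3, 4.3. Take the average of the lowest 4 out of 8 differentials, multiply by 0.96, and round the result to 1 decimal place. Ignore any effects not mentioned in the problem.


All differentials: 2.9, 10.5, 5.5, 11.5, 2.5, 21.2, 10.3, 4.3
Sorted: 2.5, 2.9, 4.3, 5.5, 10.3, 10.5, 11.5, 21.2
Best 4: 2.5, 2.9, 4.3, 5.5
Average of best = 15.2 / 4 = 3.8
Raw index = 3.8 * 0.96 = 3.648
Handicap index = round(3.648, 1) = 3.6

3.6


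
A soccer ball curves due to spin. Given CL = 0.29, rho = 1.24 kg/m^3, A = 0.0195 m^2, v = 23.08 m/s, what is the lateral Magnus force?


FM = 0.5 * CL * rho * A * v^2
FM = 0.5 * 0.29 * 1.24 * 0.0195 * 23.08^2
v^2 = 532.6864
FM = 0.5 * 0.29 * 1.24 * 0.0195 * 532.6864 = 1.8677 N

1.8677 N


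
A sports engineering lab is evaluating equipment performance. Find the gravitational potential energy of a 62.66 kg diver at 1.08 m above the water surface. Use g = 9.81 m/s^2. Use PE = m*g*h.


PE = m * g * h
PE = 62.66 * 9.81 * 1.08
PE = 614.6946 * 1.08 = 663.8702 J

663.8702 J


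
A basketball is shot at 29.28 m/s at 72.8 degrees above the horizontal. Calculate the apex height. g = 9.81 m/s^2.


H = (v*sin(theta))^2 / (2*g)
vy = v*sin(theta) = 29.28 * sin(72.8 deg) = 27.9706 m/s
H = vy^2 / (2*g) = 782.3517 / (2*9.81)
H = 782.3517 / 19.62 = 39.8752 m

39.8752 m


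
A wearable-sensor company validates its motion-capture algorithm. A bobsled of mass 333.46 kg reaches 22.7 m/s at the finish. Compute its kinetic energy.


KE = 0.5 * m * v^2
KE = 0.5 * 333.46 * 22.7^2
KE = 0.5 * 333.46 * 515.29 = 85914.3017 J

85914.3017 J


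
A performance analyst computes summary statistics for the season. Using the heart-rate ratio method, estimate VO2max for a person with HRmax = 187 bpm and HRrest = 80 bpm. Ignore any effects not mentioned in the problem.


VO2max = 15.3 * HRmax / HRrest
VO2max = 15.3 * 187 / 80
VO2max = 2861.1 / 80 = 35.7638 mL/kg/min

35.7638 mL/kg/min


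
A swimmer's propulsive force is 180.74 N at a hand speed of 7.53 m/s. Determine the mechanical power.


P = F * v
P = 180.74 * 7.53
P = 1360.9722 W

1360.9722 W


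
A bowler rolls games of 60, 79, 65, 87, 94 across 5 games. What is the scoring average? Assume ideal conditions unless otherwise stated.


Average = sum / n
Sum = 385
Average = 385 / 5 = 77

77


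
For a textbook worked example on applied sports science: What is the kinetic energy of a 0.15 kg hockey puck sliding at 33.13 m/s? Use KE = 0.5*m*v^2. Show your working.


KE = 0.5 * m * v^2
KE = 0.5 * 0.15 * 33.13^2
KE = 0.5 * 0.15 * 1097.5969 = 82.3198 J

82.3198 J


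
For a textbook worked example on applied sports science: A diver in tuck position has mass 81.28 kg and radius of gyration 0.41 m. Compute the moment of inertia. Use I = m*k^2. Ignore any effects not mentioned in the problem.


I = m * k^2
I = 81.28 * 0.41^2
I = 81.28 * 0.1681 = 13.6632 kg*m^2

13.6632 kg*m^2


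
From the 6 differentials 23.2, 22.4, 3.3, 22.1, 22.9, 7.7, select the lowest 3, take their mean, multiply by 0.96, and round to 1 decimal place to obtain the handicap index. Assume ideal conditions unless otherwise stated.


All differentials: 23.2, 22.4, 3.3, 22.1, 22.9, 7.7
Sorted: 3.3, 7.7, 22.1, 22.4, 22.9, 23.2
Best 3: 3.3, 7.7, 22.1
Average of best = 33.1 / 3 = 11.0333
Raw index = 11.0333 * 0.96 = 10.592
Handicap index = round(10.592, 1) = 10.6

10.6


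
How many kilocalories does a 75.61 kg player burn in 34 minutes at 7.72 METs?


kcal = MET * mass * time_hr
Convert time: 34 min = 0.5667 hr
kcal = 7.72 * 75.61 * 0.5667
kcal = 330.7685 kcal

330.7685 kcal


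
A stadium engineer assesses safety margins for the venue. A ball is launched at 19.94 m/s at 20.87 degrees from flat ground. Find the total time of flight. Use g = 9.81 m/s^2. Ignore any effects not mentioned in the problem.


T = 2*v*sin(theta)/g
sin(theta) = sin(20.87 deg) = 0.3562
T = 2*19.94*0.3562 / 9.81
T = 14.2072 / 9.81 = 1.4482 s

1.4482 s


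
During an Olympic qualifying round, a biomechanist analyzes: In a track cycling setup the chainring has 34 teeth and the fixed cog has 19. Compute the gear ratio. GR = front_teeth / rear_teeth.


GR = front_teeth / rear_teeth
GR = 34 / 19
GR = 1.7895

1.7895


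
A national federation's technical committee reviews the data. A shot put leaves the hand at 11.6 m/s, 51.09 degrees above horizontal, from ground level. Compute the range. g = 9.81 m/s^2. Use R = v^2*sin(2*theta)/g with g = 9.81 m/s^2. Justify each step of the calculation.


R = v^2 * sin(2*theta) / g
Convert angle to radians: theta = 51.09 deg = 0.8917 rad
sin(2*theta) = sin(1.7834) = 0.9775
R = 11.6^2 * 0.9775 / 9.81
R = 134.56 * 0.9775 / 9.81 = 13.4078 m

13.4078 m


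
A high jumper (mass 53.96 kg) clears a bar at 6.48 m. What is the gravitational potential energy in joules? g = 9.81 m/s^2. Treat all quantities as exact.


PE = m * g * h
PE = 53.96 * 9.81 * 6.48
PE = 529.3476 * 6.48 = 3430.1724 J

3430.1724 J


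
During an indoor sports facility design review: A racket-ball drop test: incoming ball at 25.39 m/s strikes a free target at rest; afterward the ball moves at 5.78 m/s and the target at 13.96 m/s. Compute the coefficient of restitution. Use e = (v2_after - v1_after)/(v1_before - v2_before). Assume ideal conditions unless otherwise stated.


e = (v2_after - v1_after) / (v1_before - v2_before)
Numerator = 13.96 - 5.78 = 8.18
Denominator = 25.39 - 0 = 25.39
e = 8.18 / 25.39 = 0.3222

0.3222


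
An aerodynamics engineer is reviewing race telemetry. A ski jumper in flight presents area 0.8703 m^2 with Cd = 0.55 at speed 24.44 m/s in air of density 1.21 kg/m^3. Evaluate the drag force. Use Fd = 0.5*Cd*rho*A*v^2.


Fd = 0.5 * Cd * rho * A * v^2
Fd = 0.5 * 0.55 * 1.21 * 0.8703 * 24.44^2
v^2 = 597.3136
Fd = 0.5 * 0.55 * 1.21 * 0.8703 * 597.3136 = 172.9774 N

172.9774 N


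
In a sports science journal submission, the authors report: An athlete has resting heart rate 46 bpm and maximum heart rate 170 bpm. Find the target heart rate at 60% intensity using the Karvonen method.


Target = HRrest + pct*(HRmax - HRrest)
Heart rate reserve = HRmax - HRrest = 170 - 46 = 124 bpm
Fraction = 60% = 0.6
Target = 46 + 0.6 * 124
Target = 46 + 74.4 = 120.4 bpm

120.4 bpm


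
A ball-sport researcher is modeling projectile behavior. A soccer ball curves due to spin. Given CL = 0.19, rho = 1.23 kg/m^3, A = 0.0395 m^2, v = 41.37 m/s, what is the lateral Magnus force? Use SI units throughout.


FM = 0.5 * CL * rho * A * v^2
FM = 0.5 * 0.19 * 1.23 * 0.0395 * 41.37^2
v^2 = 1711.4769
FM = 0.5 * 0.19 * 1.23 * 0.0395 * 1711.4769 = 7.8994 N

7.8994 N


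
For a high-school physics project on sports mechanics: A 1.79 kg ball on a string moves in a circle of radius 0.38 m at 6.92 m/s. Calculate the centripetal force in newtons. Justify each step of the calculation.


Fc = m * v^2 / r
v^2 = 6.92^2 = 47.8864
Fc = 1.79 * 47.8864 / 0.38
Fc = 85.7167 / 0.38 = 225.5701 N

225.5701 N


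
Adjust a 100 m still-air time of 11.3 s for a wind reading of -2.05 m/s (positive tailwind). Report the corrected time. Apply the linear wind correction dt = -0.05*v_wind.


dt = -0.05 * v_wind = -0.05 * -2.05 = 0.1025 s
t_corrected = t_still + dt = 11.3 + (0.1025)
t_corrected = 11.4025 s

11.4025 s


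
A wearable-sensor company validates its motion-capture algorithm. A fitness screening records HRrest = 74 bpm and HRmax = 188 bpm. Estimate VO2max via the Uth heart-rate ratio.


VO2max = 15.3 * HRmax / HRrest
VO2max = 15.3 * 188 / 74
VO2max = 2876.4 / 74 = 38.8703 mL/kg/min

38.8703 mL/kg/min


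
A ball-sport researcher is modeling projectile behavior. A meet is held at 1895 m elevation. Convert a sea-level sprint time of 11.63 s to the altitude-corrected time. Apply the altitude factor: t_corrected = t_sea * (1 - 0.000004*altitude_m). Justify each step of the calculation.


Correction factor = 1 - 0.000004 * 1895 = 0.99242
t_corrected = t_sea * factor = 11.63 * 0.99242
t_corrected = 11.5418 s

11.5418 s


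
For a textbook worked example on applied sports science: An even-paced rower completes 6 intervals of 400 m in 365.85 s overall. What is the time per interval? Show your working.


Split time = total_time / n_laps = 365.85 / 6
Split time = 60.975 s per lap

60.975 s


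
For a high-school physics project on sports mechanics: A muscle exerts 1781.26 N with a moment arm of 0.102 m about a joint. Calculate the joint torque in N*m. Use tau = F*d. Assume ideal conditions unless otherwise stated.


tau = F * d
tau = 1781.26 * 0.102
tau = 181.6885 N*m

181.6885 N*m


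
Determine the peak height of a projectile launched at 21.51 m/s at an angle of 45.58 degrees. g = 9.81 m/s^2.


H = (v*sin(theta))^2 / (2*g)
vy = v*sin(theta) = 21.51 * sin(45.58 deg) = 15.3631 m/s
H = vy^2 / (2*g) = 236.0234 / (2*9.81)
H = 236.0234 / 19.62 = 12.0297 m

12.0297 m


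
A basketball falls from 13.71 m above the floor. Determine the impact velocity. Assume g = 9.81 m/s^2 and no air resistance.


v = sqrt(2 * g * h)
v = sqrt(2 * 9.81 * 13.71)
v = sqrt(268.9902) = 16.4009 m/s

16.4009 m/s


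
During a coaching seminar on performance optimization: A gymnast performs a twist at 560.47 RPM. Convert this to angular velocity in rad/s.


omega = RPM * 2 * pi / 60
omega = 560.47 * 2 * 3.14159 / 60
omega = 3521.5369 / 60 = 58.6923 rad/s

58.6923 rad/s


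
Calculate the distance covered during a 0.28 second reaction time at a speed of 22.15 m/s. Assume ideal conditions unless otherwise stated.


d = v * t
d = 22.15 * 0.28
d = 6.202 m

6.202 m


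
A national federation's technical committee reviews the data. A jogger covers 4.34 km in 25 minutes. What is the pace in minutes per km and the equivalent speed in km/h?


Pace = time / distance = 25 min / 4.34 km = 5.7604 min/km
Speed = distance / time_in_hours = 4.34 / 0.4167 hr
Speed = 10.416 km/h

5.7604 min/km, 10.416 km/h


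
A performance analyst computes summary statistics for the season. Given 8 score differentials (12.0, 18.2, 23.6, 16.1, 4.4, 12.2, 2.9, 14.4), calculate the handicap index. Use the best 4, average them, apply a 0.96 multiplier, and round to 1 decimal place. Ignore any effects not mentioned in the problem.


All differentials: 12.0, 18.2, 23.6, 16.1, 4.4, 12.2, 2.9, 14.4
Sorted: 2.9, 4.4, 12.0, 12.2, 14.4, 16.1, 18.2, 23.6
Best 4: 2.9, 4.4, 12.0, 12.2
Average of best = 31.5 / 4 = 7.875
Raw index = 7.875 * 0.96 = 7.56
Handicap index = round(7.56, 1) = 7.6

7.6


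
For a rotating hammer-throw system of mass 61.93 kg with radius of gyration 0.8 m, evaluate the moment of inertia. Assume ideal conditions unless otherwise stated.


I = m * k^2
I = 61.93 * 0.8^2
I = 61.93 * 0.64 = 39.6352 kg*m^2

39.6352 kg*m^2


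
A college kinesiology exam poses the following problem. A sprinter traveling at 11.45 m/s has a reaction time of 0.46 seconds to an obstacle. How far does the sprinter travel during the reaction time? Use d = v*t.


d = v * t
d = 11.45 * 0.46
d = 5.267 m

5.267 m


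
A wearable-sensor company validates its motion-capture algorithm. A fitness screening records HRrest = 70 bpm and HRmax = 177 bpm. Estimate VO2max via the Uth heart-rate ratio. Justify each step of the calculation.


VO2max = 15.3 * HRmax / HRrest
VO2max = 15.3 * 177 / 70
VO2max = 2708.1 / 70 = 38.6871 mL/kg/min

38.6871 mL/kg/min


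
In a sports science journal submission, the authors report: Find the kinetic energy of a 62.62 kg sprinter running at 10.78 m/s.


KE = 0.5 * m * v^2
KE = 0.5 * 62.62 * 10.78^2
KE = 0.5 * 62.62 * 116.2084 = 3638.485 J

3638.485 J


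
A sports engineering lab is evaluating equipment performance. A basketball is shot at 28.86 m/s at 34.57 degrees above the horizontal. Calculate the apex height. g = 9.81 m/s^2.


H = (v*sin(theta))^2 / (2*g)
vy = v*sin(theta) = 28.86 * sin(34.57 deg) = 16.3755 m/s
H = vy^2 / (2*g) = 268.158 / (2*9.81)
H = 268.158 / 19.62 = 13.6676 m

13.6676 m


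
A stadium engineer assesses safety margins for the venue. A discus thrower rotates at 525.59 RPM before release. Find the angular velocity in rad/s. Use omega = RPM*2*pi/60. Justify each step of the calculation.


omega = RPM * 2 * pi / 60
omega = 525.59 * 2 * 3.14159 / 60
omega = 3302.3794 / 60 = 55.0397 rad/s

55.0397 rad/s


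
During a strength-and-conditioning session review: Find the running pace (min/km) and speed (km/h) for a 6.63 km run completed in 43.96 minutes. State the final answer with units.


Pace = time / distance = 43.96 min / 6.63 km = 6.6305 min/km
Speed = distance / time_in_hours = 6.63 / 0.7327 hr
Speed = 9.0491 km/h

6.6305 min/km, 9.0491 km/h


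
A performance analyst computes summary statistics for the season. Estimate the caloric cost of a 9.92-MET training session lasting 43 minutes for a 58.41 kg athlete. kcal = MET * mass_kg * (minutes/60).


kcal = MET * mass * time_hr
Convert time: 43 min = 0.7167 hr
kcal = 9.92 * 58.41 * 0.7167
kcal = 415.2562 kcal

415.2562 kcal


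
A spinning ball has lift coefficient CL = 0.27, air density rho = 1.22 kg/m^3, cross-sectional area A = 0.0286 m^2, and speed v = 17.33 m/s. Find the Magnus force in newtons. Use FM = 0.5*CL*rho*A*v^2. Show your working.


FM = 0.5 * CL * rho * A * v^2
FM = 0.5 * 0.27 * 1.22 * 0.0286 * 17.33^2
v^2 = 300.3289
FM = 0.5 * 0.27 * 1.22 * 0.0286 * 300.3289 = 1.4147 N

1.4147 N


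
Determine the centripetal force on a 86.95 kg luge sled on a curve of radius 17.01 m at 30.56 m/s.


Fc = m * v^2 / r
v^2 = 30.56^2 = 933.9136
Fc = 86.95 * 933.9136 / 17.01
Fc = 81203.7875 / 17.01 = 4773.8852 N

4773.8852 N


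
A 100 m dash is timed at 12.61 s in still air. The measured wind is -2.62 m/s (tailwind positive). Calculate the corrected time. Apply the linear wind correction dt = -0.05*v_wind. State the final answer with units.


dt = -0.05 * v_wind = -0.05 * -2.62 = 0.131 s
t_corrected = t_still + dt = 12.61 + (0.131)
t_corrected = 12.741 s

12.741 s


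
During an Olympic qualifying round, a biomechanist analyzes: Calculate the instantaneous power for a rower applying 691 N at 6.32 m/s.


P = F * v
P = 691 * 6.32
P = 4367.12 W

4367.12 W


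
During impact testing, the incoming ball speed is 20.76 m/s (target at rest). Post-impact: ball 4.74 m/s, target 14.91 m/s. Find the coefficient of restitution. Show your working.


e = (v2_after - v1_after) / (v1_before - v2_before)
Numerator = 14.91 - 4.74 = 10.17
Denominator = 20.76 - 0 = 20.76
e = 10.17 / 20.76 = 0.4899

0.4899


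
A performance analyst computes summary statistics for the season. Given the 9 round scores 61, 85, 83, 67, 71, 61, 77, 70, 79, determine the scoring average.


Average = sum / n
Sum = 654
Average = 654 / 9 = 72.6667

72.6667


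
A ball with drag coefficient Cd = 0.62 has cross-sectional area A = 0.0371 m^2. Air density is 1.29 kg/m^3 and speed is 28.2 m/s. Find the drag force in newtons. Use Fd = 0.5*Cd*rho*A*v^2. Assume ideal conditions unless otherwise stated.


Fd = 0.5 * Cd * rho * A * v^2
Fd = 0.5 * 0.62 * 1.29 * 0.0371 * 28.2^2
v^2 = 795.24
Fd = 0.5 * 0.62 * 1.29 * 0.0371 * 795.24 = 11.7984 N

11.7984 N


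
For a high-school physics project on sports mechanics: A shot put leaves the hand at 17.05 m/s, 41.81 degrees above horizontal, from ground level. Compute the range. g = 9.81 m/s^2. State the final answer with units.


R = v^2 * sin(2*theta) / g
Convert angle to radians: theta = 41.81 deg = 0.7297 rad
sin(2*theta) = sin(1.4594) = 0.9938
R = 17.05^2 * 0.9938 / 9.81
R = 290.7025 * 0.9938 / 9.81 = 29.4498 m

29.4498 m


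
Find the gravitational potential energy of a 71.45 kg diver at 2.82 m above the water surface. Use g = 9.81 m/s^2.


PE = m * g * h
PE = 71.45 * 9.81 * 2.82
PE = 700.9245 * 2.82 = 1976.6071 J

1976.6071 J


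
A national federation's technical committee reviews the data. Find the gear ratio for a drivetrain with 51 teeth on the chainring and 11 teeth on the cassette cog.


GR = front_teeth / rear_teeth
GR = 51 / 11
GR = 4.6364

4.6364


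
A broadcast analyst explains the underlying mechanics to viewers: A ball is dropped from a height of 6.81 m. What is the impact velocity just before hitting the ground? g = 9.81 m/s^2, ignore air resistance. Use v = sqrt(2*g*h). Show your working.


v = sqrt(2 * g * h)
v = sqrt(2 * 9.81 * 6.81)
v = sqrt(133.6122) = 11.5591 m/s

11.5591 m/s


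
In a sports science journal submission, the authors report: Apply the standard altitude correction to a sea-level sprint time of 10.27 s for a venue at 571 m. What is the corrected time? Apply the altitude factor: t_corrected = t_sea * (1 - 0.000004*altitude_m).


Correction factor = 1 - 0.000004 * 571 = 0.997716
t_corrected = t_sea * factor = 10.27 * 0.997716
t_corrected = 10.2465 s

10.2465 s


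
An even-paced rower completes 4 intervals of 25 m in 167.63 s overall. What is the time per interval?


Split time = total_time / n_laps = 167.63 / 4
Split time = 41.9075 s per lap

41.9075 s


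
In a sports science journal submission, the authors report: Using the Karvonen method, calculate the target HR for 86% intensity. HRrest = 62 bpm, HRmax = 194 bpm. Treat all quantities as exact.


Target = HRrest + pct*(HRmax - HRrest)
Heart rate reserve = HRmax - HRrest = 194 - 62 = 132 bpm
Fraction = 86% = 0.86
Target = 62 + 0.86 * 132
Target = 62 + 113.52 = 175.52 bpm

175.52 bpm


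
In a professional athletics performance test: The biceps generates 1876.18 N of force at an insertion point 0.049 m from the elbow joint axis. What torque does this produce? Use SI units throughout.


tau = F * d
tau = 1876.18 * 0.049
tau = 91.9328 N*m

91.9328 N*m


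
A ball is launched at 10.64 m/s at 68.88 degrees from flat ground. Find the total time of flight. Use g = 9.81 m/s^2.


T = 2*v*sin(theta)/g
sin(theta) = sin(68.88 deg) = 0.9328
T = 2*10.64*0.9328 / 9.81
T = 19.8506 / 9.81 = 2.0235 s

2.0235 s


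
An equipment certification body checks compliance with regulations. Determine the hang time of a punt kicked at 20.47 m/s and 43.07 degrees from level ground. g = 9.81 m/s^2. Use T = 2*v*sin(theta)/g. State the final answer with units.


T = 2*v*sin(theta)/g
sin(theta) = sin(43.07 deg) = 0.6829
T = 2*20.47*0.6829 / 9.81
T = 27.9576 / 9.81 = 2.8499 s

2.8499 s


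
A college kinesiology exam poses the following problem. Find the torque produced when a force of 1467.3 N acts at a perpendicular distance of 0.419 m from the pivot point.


tau = F * d
tau = 1467.3 * 0.419
tau = 614.7987 N*m

614.7987 N*m


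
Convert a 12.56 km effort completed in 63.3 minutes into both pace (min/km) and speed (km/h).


Pace = time / distance = 63.3 min / 12.56 km = 5.0398 min/km
Speed = distance / time_in_hours = 12.56 / 1.055 hr
Speed = 11.9052 km/h

5.0398 min/km, 11.9052 km/h


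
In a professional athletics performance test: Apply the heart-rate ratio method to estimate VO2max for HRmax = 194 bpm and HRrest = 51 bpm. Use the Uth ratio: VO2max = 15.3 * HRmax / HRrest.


VO2max = 15.3 * HRmax / HRrest
VO2max = 15.3 * 194 / 51
VO2max = 2968.2 / 51 = 58.2 mL/kg/min

58.2 mL/kg/min


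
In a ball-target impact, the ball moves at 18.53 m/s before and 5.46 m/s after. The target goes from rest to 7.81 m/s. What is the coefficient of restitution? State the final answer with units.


e = (v2_after - v1_after) / (v1_before - v2_before)
Numerator = 7.81 - 5.46 = 2.35
Denominator = 18.53 - 0 = 18.53
e = 2.35 / 18.53 = 0.1268

0.1268


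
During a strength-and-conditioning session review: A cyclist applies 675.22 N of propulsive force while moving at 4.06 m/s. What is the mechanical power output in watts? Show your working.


P = F * v
P = 675.22 * 4.06
P = 2741.3932 W

2741.3932 W


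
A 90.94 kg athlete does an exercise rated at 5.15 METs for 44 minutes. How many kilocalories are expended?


kcal = MET * mass * time_hr
Convert time: 44 min = 0.7333 hr
kcal = 5.15 * 90.94 * 0.7333
kcal = 343.4501 kcal

343.4501 kcal


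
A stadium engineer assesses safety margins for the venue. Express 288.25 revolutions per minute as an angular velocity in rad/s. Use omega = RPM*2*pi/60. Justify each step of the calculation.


omega = RPM * 2 * pi / 60
omega = 288.25 * 2 * 3.14159 / 60
omega = 1811.1282 / 60 = 30.1855 rad/s

30.1855 rad/s


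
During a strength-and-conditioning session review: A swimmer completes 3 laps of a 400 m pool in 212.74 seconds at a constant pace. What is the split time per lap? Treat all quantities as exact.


Split time = total_time / n_laps = 212.74 / 3
Split time = 70.9133 s per lap

70.9133 s


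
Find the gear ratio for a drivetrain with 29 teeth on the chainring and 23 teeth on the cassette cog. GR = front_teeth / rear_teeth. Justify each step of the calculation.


GR = front_teeth / rear_teeth
GR = 29 / 23
GR = 1.2609

1.2609


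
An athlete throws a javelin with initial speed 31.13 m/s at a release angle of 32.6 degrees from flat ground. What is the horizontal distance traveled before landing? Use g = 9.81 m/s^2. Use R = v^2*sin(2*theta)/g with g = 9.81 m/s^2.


R = v^2 * sin(2*theta) / g
Convert angle to radians: theta = 32.6 deg = 0.569 rad
sin(2*theta) = sin(1.138) = 0.9078
R = 31.13^2 * 0.9078 / 9.81
R = 969.0769 * 0.9078 / 9.81 = 89.6744 m

89.6744 m


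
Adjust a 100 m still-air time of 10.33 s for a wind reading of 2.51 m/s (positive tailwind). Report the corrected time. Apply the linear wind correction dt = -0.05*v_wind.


dt = -0.05 * v_wind = -0.05 * 2.51 = -0.1255 s
t_corrected = t_still + dt = 10.33 + (-0.1255)
t_corrected = 10.2045 s

10.2045 s


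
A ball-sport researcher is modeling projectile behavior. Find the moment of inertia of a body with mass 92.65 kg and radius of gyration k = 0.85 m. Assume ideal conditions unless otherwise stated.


I = m * k^2
I = 92.65 * 0.85^2
I = 92.65 * 0.7225 = 66.9396 kg*m^2

66.9396 kg*m^2


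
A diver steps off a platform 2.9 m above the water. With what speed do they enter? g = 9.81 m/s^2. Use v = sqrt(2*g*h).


v = sqrt(2 * g * h)
v = sqrt(2 * 9.81 * 2.9)
v = sqrt(56.898) = 7.5431 m/s

7.5431 m/s


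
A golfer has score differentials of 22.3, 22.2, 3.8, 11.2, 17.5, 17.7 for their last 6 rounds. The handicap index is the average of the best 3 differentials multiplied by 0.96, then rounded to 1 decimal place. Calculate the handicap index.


All differentials: 22.3, 22.2, 3.8, 11.2, 17.5, 17.7
Sorted: 3.8, 11.2, 17.5, 17.7, 22.2, 22.3
Best 3: 3.8, 11.2, 17.5
Average of best = 32.5 / 3 = 10.8333
Raw index = 10.8333 * 0.96 = 10.4
Handicap index = round(10.4, 1) = 10.4

10.4
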